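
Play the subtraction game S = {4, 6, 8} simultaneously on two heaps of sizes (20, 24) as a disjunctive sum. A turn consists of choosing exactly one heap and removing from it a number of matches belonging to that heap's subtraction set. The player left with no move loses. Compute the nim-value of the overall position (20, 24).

All heaps use S = {4, 6, 8}:
n :  0  1  2  3  4  5  6  7  8  9 10 11 12 13 14 15 16 17 18 19 20 21 22 23 24
G :  0  0  0  0  1  1  1  1  2  2  2  2  0  0  0  0  1  1  1  1  2  2  2  2  0
Heap A: G(20) = 2.
Heap B: G(24) = 0.
Combined Grundy value = 2 ⊕ 0 = 2.

2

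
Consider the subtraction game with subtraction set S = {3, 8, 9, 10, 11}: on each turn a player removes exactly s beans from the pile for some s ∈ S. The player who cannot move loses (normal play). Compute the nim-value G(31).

G(0) = 0
G(1) = mex{} = 0
G(2) = mex{} = 0
G(3) = mex{0} = 1
G(4) = mex{0} = 1
G(5) = mex{0} = 1
G(6) = mex{1} = 0
G(7) = mex{1} = 0
G(8) = mex{1,0} = 2
G(9) = mex{0,0,0} = 1
G(10) = mex{0,0,0,0} = 1
G(11) = mex{2,1,0,0,0} = 3
G(12) = mex{1,1,1,0,0} = 2
G(13) = mex{1,1,1,1,0} = 2
G(14) = mex{3,0,1,1,1} = 2
G(15) = mex{2,0,0,1,1} = 3
G(16) = mex{2,2,0,0,1} = 3
G(17) = mex{2,1,2,0,0} = 3
G(18) = mex{3,1,1,2,0} = 4
G(19) = mex{3,3,1,1,2} = 0
G(20) = mex{3,2,3,1,1} = 0
G(21) = mex{4,2,2,3,1} = 0
G(22) = mex{0,2,2,2,3} = 1
G(23) = mex{0,3,2,2,2} = 1
G(24) = mex{0,3,3,2,2} = 1
G(25) = mex{1,3,3,3,2} = 0
G(26) = mex{1,4,3,3,3} = 0
G(27) = mex{1,0,4,3,3} = 2
G(28) = mex{0,0,0,4,3} = 1
G(29) = mex{0,0,0,0,4} = 1
G(30) = mex{2,1,0,0,0} = 3
G(31) = mex{1,1,1,0,0} = 2

2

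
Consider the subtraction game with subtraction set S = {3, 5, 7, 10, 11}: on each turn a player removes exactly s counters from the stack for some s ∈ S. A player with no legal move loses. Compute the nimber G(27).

4

G(0) = 0
G(1) = mex{} = 0
G(2) = mex{} = 0
G(3) = mex{0} = 1
G(4) = mex{0} = 1
G(5) = mex{0,0} = 1
G(6) = mex{1,0} = 2
G(7) = mex{1,0,0} = 2
G(8) = mex{1,1,0} = 2
G(9) = mex{2,1,0} = 3
G(10) = mex{2,1,1,0} = 3
G(11) = mex{2,2,1,0,0} = 3
G(12) = mex{3,2,1,0,0} = 4
G(13) = mex{3,2,2,1,0} = 4
G(14) = mex{3,3,2,1,1} = 0
G(15) = mex{4,3,2,1,1} = 0
G(16) = mex{4,3,3,2,1} = 0
G(17) = mex{0,4,3,2,2} = 1
G(18) = mex{0,4,3,2,2} = 1
G(19) = mex{0,0,4,3,2} = 1
G(20) = mex{1,0,4,3,3} = 2
G(21) = mex{1,0,0,3,3} = 2
G(22) = mex{1,1,0,4,3} = 2
G(23) = mex{2,1,0,4,4} = 3
G(24) = mex{2,1,1,0,4} = 3
G(25) = mex{2,2,1,0,0} = 3
G(26) = mex{3,2,1,0,0} = 4
G(27) = mex{3,2,2,1,0} = 4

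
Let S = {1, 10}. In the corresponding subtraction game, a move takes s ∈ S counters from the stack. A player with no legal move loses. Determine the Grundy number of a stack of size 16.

1

G(0) = 0
G(1) = mex{0} = 1
G(2) = mex{1} = 0
G(3) = mex{0} = 1
G(4) = mex{1} = 0
G(5) = mex{0} = 1
G(6) = mex{1} = 0
G(7) = mex{0} = 1
G(8) = mex{1} = 0
G(9) = mex{0} = 1
G(10) = mex{1,0} = 2
G(11) = mex{2,1} = 0
G(12) = mex{0,0} = 1
G(13) = mex{1,1} = 0
G(14) = mex{0,0} = 1
G(15) = mex{1,1} = 0
G(16) = mex{0,0} = 1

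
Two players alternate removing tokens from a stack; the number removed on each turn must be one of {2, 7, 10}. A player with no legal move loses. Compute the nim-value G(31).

G(0) = 0
G(1) = mex{} = 0
G(2) = mex{0} = 1
G(3) = mex{0} = 1
G(4) = mex{1} = 0
G(5) = mex{1} = 0
G(6) = mex{0} = 1
G(7) = mex{0,0} = 1
G(8) = mex{1,0} = 2
G(9) = mex{1,1} = 0
G(10) = mex{2,1,0} = 3
G(11) = mex{0,0,0} = 1
G(12) = mex{3,0,1} = 2
G(13) = mex{1,1,1} = 0
G(14) = mex{2,1,0} = 3
G(15) = mex{0,2,0} = 1
G(16) = mex{3,0,1} = 2
G(17) = mex{1,3,1} = 0
G(18) = mex{2,1,2} = 0
G(19) = mex{0,2,0} = 1
G(20) = mex{0,0,3} = 1
G(21) = mex{1,3,1} = 0
G(22) = mex{1,1,2} = 0
G(23) = mex{0,2,0} = 1
G(24) = mex{0,0,3} = 1
G(25) = mex{1,0,1} = 2
G(26) = mex{1,1,2} = 0
G(27) = mex{2,1,0} = 3
G(28) = mex{0,0,0} = 1
G(29) = mex{3,0,1} = 2
G(30) = mex{1,1,1} = 0
G(31) = mex{2,1,0} = 3

3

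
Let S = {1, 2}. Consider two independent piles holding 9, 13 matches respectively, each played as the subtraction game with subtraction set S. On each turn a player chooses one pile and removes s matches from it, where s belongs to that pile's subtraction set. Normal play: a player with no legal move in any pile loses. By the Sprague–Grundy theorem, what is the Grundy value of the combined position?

1

All piles use S = {1, 2}:
G(0) = 0
G(1) = mex{0} = 1
G(2) = mex{1,0} = 2
G(3) = mex{2,1} = 0
G(4) = mex{0,2} = 1
G(5) = mex{1,0} = 2
G(6) = mex{2,1} = 0
G(7) = mex{0,2} = 1
G(8) = mex{1,0} = 2
G(9) = mex{2,1} = 0
G(10) = mex{0,2} = 1
G(11) = mex{1,0} = 2
G(12) = mex{2,1} = 0
G(13) = mex{0,2} = 1
Pile A: G(9) = 0.
Pile B: G(13) = 1.
Combined Grundy value = 0 ⊕ 1 = 1.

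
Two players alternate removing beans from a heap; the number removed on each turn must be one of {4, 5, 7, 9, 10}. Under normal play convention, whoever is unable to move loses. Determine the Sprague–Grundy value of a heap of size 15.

0

G(0) = 0
G(1) = mex{} = 0
G(2) = mex{} = 0
G(3) = mex{} = 0
G(4) = mex{0} = 1
G(5) = mex{0,0} = 1
G(6) = mex{0,0} = 1
G(7) = mex{0,0,0} = 1
G(8) = mex{1,0,0} = 2
G(9) = mex{1,1,0,0} = 2
G(10) = mex{1,1,0,0,0} = 2
G(11) = mex{1,1,1,0,0} = 2
G(12) = mex{2,1,1,0,0} = 3
G(13) = mex{2,2,1,1,0} = 3
G(14) = mex{2,2,1,1,1} = 0
G(15) = mex{2,2,2,1,1} = 0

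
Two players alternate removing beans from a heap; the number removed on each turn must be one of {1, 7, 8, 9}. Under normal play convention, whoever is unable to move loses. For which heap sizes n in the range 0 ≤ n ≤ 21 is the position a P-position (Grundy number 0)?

0, 2, 4, 6, 16, 18, 20

G(0) = 0
G(1) = mex{0} = 1
G(2) = mex{1} = 0
G(3) = mex{0} = 1
G(4) = mex{1} = 0
G(5) = mex{0} = 1
G(6) = mex{1} = 0
G(7) = mex{0,0} = 1
G(8) = mex{1,1,0} = 2
G(9) = mex{2,0,1,0} = 3
G(10) = mex{3,1,0,1} = 2
G(11) = mex{2,0,1,0} = 3
G(12) = mex{3,1,0,1} = 2
G(13) = mex{2,0,1,0} = 3
G(14) = mex{3,1,0,1} = 2
G(15) = mex{2,2,1,0} = 3
G(16) = mex{3,3,2,1} = 0
G(17) = mex{0,2,3,2} = 1
G(18) = mex{1,3,2,3} = 0
G(19) = mex{0,2,3,2} = 1
G(20) = mex{1,3,2,3} = 0
G(21) = mex{0,2,3,2} = 1
P-positions are exactly the n with G(n) = 0.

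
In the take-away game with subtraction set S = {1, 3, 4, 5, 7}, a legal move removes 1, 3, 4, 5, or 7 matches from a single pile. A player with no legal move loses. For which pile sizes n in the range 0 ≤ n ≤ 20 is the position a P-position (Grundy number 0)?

0, 2, 8, 10, 16, 18

G(0) = 0
G(1) = mex{0} = 1
G(2) = mex{1} = 0
G(3) = mex{0,0} = 1
G(4) = mex{1,1,0} = 2
G(5) = mex{2,0,1,0} = 3
G(6) = mex{3,1,0,1} = 2
G(7) = mex{2,2,1,0,0} = 3
G(8) = mex{3,3,2,1,1} = 0
G(9) = mex{0,2,3,2,0} = 1
G(10) = mex{1,3,2,3,1} = 0
G(11) = mex{0,0,3,2,2} = 1
G(12) = mex{1,1,0,3,3} = 2
G(13) = mex{2,0,1,0,2} = 3
G(14) = mex{3,1,0,1,3} = 2
G(15) = mex{2,2,1,0,0} = 3
G(16) = mex{3,3,2,1,1} = 0
G(17) = mex{0,2,3,2,0} = 1
G(18) = mex{1,3,2,3,1} = 0
G(19) = mex{0,0,3,2,2} = 1
G(20) = mex{1,1,0,3,3} = 2
P-positions are exactly the n with G(n) = 0.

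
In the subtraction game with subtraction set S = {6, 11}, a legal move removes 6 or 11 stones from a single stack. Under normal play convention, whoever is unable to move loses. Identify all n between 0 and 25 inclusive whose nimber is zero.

G(0) = 0
G(1) = mex{} = 0
G(2) = mex{} = 0
G(3) = mex{} = 0
G(4) = mex{} = 0
G(5) = mex{} = 0
G(6) = mex{0} = 1
G(7) = mex{0} = 1
G(8) = mex{0} = 1
G(9) = mex{0} = 1
G(10) = mex{0} = 1
G(11) = mex{0,0} = 1
G(12) = mex{1,0} = 2
G(13) = mex{1,0} = 2
G(14) = mex{1,0} = 2
G(15) = mex{1,0} = 2
G(16) = mex{1,0} = 2
G(17) = mex{1,1} = 0
G(18) = mex{2,1} = 0
G(19) = mex{2,1} = 0
G(20) = mex{2,1} = 0
G(21) = mex{2,1} = 0
G(22) = mex{2,1} = 0
G(23) = mex{0,2} = 1
G(24) = mex{0,2} = 1
G(25) = mex{0,2} = 1
P-positions are exactly the n with G(n) = 0.

0, 1, 2, 3, 4, 5, 17, 18, 19, 20, 21, 22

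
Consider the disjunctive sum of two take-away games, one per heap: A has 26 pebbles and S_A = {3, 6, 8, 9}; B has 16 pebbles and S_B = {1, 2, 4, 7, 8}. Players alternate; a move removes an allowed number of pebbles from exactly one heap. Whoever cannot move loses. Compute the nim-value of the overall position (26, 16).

Heap A, S = {3, 6, 8, 9}:
n :  0  1  2  3  4  5  6  7  8  9 10 11 12 13 14 15 16 17 18 19 20 21 22 23 24 25 26
G :  0  0  0  1  1  1  2  2  2  3  3  3  0  0  0  1  1  1  2  2  2  3  3  3  0  0  0
G_A(26) = 0.
Heap B, S = {1, 2, 4, 7, 8}:
G(0) = 0
G(1) = mex{0} = 1
G(2) = mex{1,0} = 2
G(3) = mex{2,1} = 0
G(4) = mex{0,2,0} = 1
G(5) = mex{1,0,1} = 2
G(6) = mex{2,1,2} = 0
G(7) = mex{0,2,0,0} = 1
G(8) = mex{1,0,1,1,0} = 2
G(9) = mex{2,1,2,2,1} = 0
G(10) = mex{0,2,0,0,2} = 1
G(11) = mex{1,0,1,1,0} = 2
G(12) = mex{2,1,2,2,1} = 0
G(13) = mex{0,2,0,0,2} = 1
G(14) = mex{1,0,1,1,0} = 2
G(15) = mex{2,1,2,2,1} = 0
G(16) = mex{0,2,0,0,2} = 1
G_B(16) = 1.
Combined Grundy value = 0 ⊕ 1 = 1.

1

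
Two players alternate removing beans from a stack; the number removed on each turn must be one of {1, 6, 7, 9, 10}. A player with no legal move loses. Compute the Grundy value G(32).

n :  0  1  2  3  4  5  6  7  8  9 10 11 12 13 14 15 16 17 18 19 20 21 22 23 24 25 26 27 28 29 30 31 32
G :  0  1  0  1  0  1  2  3  2  3  2  3  4  5  4  0  1  0  1  0  1  2  3  2  3  2  3  4  5  4  0  1  0

0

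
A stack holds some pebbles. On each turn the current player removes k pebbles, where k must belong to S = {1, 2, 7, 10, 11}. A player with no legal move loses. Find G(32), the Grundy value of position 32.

2

G(0) = 0
G(1) = mex{0} = 1
G(2) = mex{1,0} = 2
G(3) = mex{2,1} = 0
G(4) = mex{0,2} = 1
G(5) = mex{1,0} = 2
G(6) = mex{2,1} = 0
G(7) = mex{0,2,0} = 1
G(8) = mex{1,0,1} = 2
G(9) = mex{2,1,2} = 0
G(10) = mex{0,2,0,0} = 1
G(11) = mex{1,0,1,1,0} = 2
G(12) = mex{2,1,2,2,1} = 0
G(13) = mex{0,2,0,0,2} = 1
G(14) = mex{1,0,1,1,0} = 2
G(15) = mex{2,1,2,2,1} = 0
G(16) = mex{0,2,0,0,2} = 1
G(17) = mex{1,0,1,1,0} = 2
G(18) = mex{2,1,2,2,1} = 0
G(19) = mex{0,2,0,0,2} = 1
G(20) = mex{1,0,1,1,0} = 2
G(21) = mex{2,1,2,2,1} = 0
G(22) = mex{0,2,0,0,2} = 1
G(23) = mex{1,0,1,1,0} = 2
G(24) = mex{2,1,2,2,1} = 0
G(25) = mex{0,2,0,0,2} = 1
G(26) = mex{1,0,1,1,0} = 2
G(27) = mex{2,1,2,2,1} = 0
G(28) = mex{0,2,0,0,2} = 1
G(29) = mex{1,0,1,1,0} = 2
G(30) = mex{2,1,2,2,1} = 0
G(31) = mex{0,2,0,0,2} = 1
G(32) = mex{1,0,1,1,0} = 2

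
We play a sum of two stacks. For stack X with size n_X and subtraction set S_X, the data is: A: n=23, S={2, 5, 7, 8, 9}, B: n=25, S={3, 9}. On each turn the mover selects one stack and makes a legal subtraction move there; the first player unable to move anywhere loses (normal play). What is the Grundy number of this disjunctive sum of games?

2

Stack A, S = {2, 5, 7, 8, 9}:
G(0) = 0
G(1) = mex{} = 0
G(2) = mex{0} = 1
G(3) = mex{0} = 1
G(4) = mex{1} = 0
G(5) = mex{1,0} = 2
G(6) = mex{0,0} = 1
G(7) = mex{2,1,0} = 3
G(8) = mex{1,1,0,0} = 2
G(9) = mex{3,0,1,0,0} = 2
G(10) = mex{2,2,1,1,0} = 3
G(11) = mex{2,1,0,1,1} = 3
G(12) = mex{3,3,2,0,1} = 4
G(13) = mex{3,2,1,2,0} = 4
G(14) = mex{4,2,3,1,2} = 0
G(15) = mex{4,3,2,3,1} = 0
G(16) = mex{0,3,2,2,3} = 1
G(17) = mex{0,4,3,2,2} = 1
G(18) = mex{1,4,3,3,2} = 0
G(19) = mex{1,0,4,3,3} = 2
G(20) = mex{0,0,4,4,3} = 1
G(21) = mex{2,1,0,4,4} = 3
G(22) = mex{1,1,0,0,4} = 2
G(23) = mex{3,0,1,0,0} = 2
G_A(23) = 2.
Stack B, S = {3, 9}:
n :  0  1  2  3  4  5  6  7  8  9 10 11 12 13 14 15 16 17 18 19 20 21 22 23 24 25
G :  0  0  0  1  1  1  0  0  0  1  1  1  0  0  0  1  1  1  0  0  0  1  1  1  0  0
G_B(25) = 0.
Combined Grundy value = 2 ⊕ 0 = 2.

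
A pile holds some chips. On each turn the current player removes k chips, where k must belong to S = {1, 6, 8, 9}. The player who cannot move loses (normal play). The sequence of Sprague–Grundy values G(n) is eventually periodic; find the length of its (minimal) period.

17

G(0) = 0
G(1) = mex{0} = 1
G(2) = mex{1} = 0
G(3) = mex{0} = 1
G(4) = mex{1} = 0
G(5) = mex{0} = 1
G(6) = mex{1,0} = 2
G(7) = mex{2,1} = 0
G(8) = mex{0,0,0} = 1
G(9) = mex{1,1,1,0} = 2
G(10) = mex{2,0,0,1} = 3
G(11) = mex{3,1,1,0} = 2
G(12) = mex{2,2,0,1} = 3
G(13) = mex{3,0,1,0} = 2
G(14) = mex{2,1,2,1} = 0
G(15) = mex{0,2,0,2} = 1
G(16) = mex{1,3,1,0} = 2
G(17) = mex{2,2,2,1} = 0
G(18) = mex{0,3,3,2} = 1
G(19) = mex{1,2,2,3} = 0
G(20) = mex{0,0,3,2} = 1
G(21) = mex{1,1,2,3} = 0
G(22) = mex{0,2,0,2} = 1
G(23) = mex{1,0,1,0} = 2
G(24) = mex{2,1,2,1} = 0
G(25) = mex{0,0,0,2} = 1
G(26) = mex{1,1,1,0} = 2
G(27) = mex{2,0,0,1} = 3
G(28) = mex{3,1,1,0} = 2
G(29) = mex{2,2,0,1} = 3
G(30) = mex{3,0,1,0} = 2
G(31) = mex{2,1,2,1} = 0
G(32) = mex{0,2,0,2} = 1
G(33) = mex{1,3,1,0} = 2
G(34) = mex{2,2,2,1} = 0
G(35) = mex{0,3,3,2} = 1
G(n+17) = G(n) holds for n = 0,…,8 (a full window of length max(S) = 9), so the sequence is purely periodic with period 17.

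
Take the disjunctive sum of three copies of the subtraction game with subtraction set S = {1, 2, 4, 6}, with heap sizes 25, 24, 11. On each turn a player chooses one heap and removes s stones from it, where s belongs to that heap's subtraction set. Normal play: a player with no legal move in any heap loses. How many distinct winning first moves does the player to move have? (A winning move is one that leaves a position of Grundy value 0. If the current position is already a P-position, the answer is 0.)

All heaps use S = {1, 2, 4, 6}:
n :  0  1  2  3  4  5  6  7  8  9 10 11 12 13 14 15 16 17 18 19 20 21 22 23 24 25
G :  0  1  2  0  1  2  3  4  0  1  2  0  1  2  3  4  0  1  2  0  1  2  3  4  0  1
Heap A: G(25) = 1.
Heap B: G(24) = 0.
Heap C: G(11) = 0.
Combined Grundy value = 1 ⊕ 0 ⊕ 0 = 1.
A winning move leaves total XOR = 0, i.e. changes one component's Grundy value g to g ⊕ X where X is the current total.
Heap A: need g' = 1⊕1 = 0. Options: 25−1→G=0, 25−2→G=4, 25−4→G=2, 25−6→G=0. Hits: 2.
Heap B: need g' = 0⊕1 = 1. Options: 24−1→G=4, 24−2→G=3, 24−4→G=1, 24−6→G=2. Hits: 1.
Heap C: need g' = 0⊕1 = 1. Options: 11−1→G=2, 11−2→G=1, 11−4→G=4, 11−6→G=2. Hits: 1.

4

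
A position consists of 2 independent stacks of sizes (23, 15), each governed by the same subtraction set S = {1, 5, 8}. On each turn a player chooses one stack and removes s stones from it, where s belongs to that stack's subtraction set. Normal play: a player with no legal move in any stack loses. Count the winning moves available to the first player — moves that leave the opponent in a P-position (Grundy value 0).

2

All stacks use S = {1, 5, 8}:
n :  0  1  2  3  4  5  6  7  8  9 10 11 12 13 14 15 16 17 18 19 20 21 22 23
G :  0  1  0  1  0  1  0  1  2  3  2  3  2  0  1  0  1  0  1  0  1  2  3  2
Stack A: G(23) = 2.
Stack B: G(15) = 0.
Combined Grundy value = 2 ⊕ 0 = 2.
A winning move leaves total XOR = 0, i.e. changes one component's Grundy value g to g ⊕ X where X is the current total.
Stack A: need g' = 2⊕2 = 0. Options: 23−1→G=3, 23−5→G=1, 23−8→G=0. Hits: 1.
Stack B: need g' = 0⊕2 = 2. Options: 15−1→G=1, 15−5→G=2, 15−8→G=1. Hits: 1.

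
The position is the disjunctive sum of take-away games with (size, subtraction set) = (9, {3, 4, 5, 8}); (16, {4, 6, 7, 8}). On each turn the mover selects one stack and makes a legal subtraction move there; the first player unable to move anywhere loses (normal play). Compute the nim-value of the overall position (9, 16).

2

Stack A, S = {3, 4, 5, 8}:
n : 0 1 2 3 4 5 6 7 8 9
G : 0 0 0 1 1 1 2 2 2 3
G_A(9) = 3.
Stack B, S = {4, 6, 7, 8}:
G(0) = 0
G(1) = mex{} = 0
G(2) = mex{} = 0
G(3) = mex{} = 0
G(4) = mex{0} = 1
G(5) = mex{0} = 1
G(6) = mex{0,0} = 1
G(7) = mex{0,0,0} = 1
G(8) = mex{1,0,0,0} = 2
G(9) = mex{1,0,0,0} = 2
G(10) = mex{1,1,0,0} = 2
G(11) = mex{1,1,1,0} = 2
G(12) = mex{2,1,1,1} = 0
G(13) = mex{2,1,1,1} = 0
G(14) = mex{2,2,1,1} = 0
G(15) = mex{2,2,2,1} = 0
G(16) = mex{0,2,2,2} = 1
G_B(16) = 1.
Combined Grundy value = 3 ⊕ 1 = 2.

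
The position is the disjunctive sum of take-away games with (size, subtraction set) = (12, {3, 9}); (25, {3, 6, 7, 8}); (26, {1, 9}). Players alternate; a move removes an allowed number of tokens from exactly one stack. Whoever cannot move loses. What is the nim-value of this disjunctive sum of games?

1

Stack A, S = {3, 9}:
n :  0  1  2  3  4  5  6  7  8  9 10 11 12
G :  0  0  0  1  1  1  0  0  0  1  1  1  0
G_A(12) = 0.
Stack B, S = {3, 6, 7, 8}:
G(0) = 0
G(1) = mex{} = 0
G(2) = mex{} = 0
G(3) = mex{0} = 1
G(4) = mex{0} = 1
G(5) = mex{0} = 1
G(6) = mex{1,0} = 2
G(7) = mex{1,0,0} = 2
G(8) = mex{1,0,0,0} = 2
G(9) = mex{2,1,0,0} = 3
G(10) = mex{2,1,1,0} = 3
G(11) = mex{2,1,1,1} = 0
G(12) = mex{3,2,1,1} = 0
G(13) = mex{3,2,2,1} = 0
G(14) = mex{0,2,2,2} = 1
G(15) = mex{0,3,2,2} = 1
G(16) = mex{0,3,3,2} = 1
G(17) = mex{1,0,3,3} = 2
G(18) = mex{1,0,0,3} = 2
G(19) = mex{1,0,0,0} = 2
G(20) = mex{2,1,0,0} = 3
G(21) = mex{2,1,1,0} = 3
G(22) = mex{2,1,1,1} = 0
G(23) = mex{3,2,1,1} = 0
G(24) = mex{3,2,2,1} = 0
G(25) = mex{0,2,2,2} = 1
G_B(25) = 1.
Stack C, S = {1, 9}:
G(0) = 0
G(1) = mex{0} = 1
G(2) = mex{1} = 0
G(3) = mex{0} = 1
G(4) = mex{1} = 0
G(5) = mex{0} = 1
G(6) = mex{1} = 0
G(7) = mex{0} = 1
G(8) = mex{1} = 0
G(9) = mex{0,0} = 1
G(10) = mex{1,1} = 0
G(11) = mex{0,0} = 1
G(12) = mex{1,1} = 0
G(13) = mex{0,0} = 1
G(14) = mex{1,1} = 0
G(15) = mex{0,0} = 1
G(16) = mex{1,1} = 0
G(17) = mex{0,0} = 1
G(18) = mex{1,1} = 0
G(19) = mex{0,0} = 1
G(20) = mex{1,1} = 0
G(21) = mex{0,0} = 1
G(22) = mex{1,1} = 0
G(23) = mex{0,0} = 1
G(24) = mex{1,1} = 0
G(25) = mex{0,0} = 1
G(26) = mex{1,1} = 0
G_C(26) = 0.
Combined Grundy value = 0 ⊕ 1 ⊕ 0 = 1.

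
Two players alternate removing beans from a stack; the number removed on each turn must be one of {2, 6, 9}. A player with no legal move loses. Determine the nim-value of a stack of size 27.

0

n :  0  1  2  3  4  5  6  7  8  9 10 11 12 13 14 15 16 17 18 19 20 21 22 23 24 25 26 27
G :  0  0  1  1  0  0  1  1  0  2  1  3  0  2  1  0  0  1  1  0  0  1  1  0  2  1  3  0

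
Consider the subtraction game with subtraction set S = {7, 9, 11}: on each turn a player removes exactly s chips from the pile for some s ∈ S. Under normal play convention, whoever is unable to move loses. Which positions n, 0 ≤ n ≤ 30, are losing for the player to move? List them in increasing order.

0, 1, 2, 3, 4, 5, 6, 18, 19, 20, 21, 22, 23, 24

n :  0  1  2  3  4  5  6  7  8  9 10 11 12 13 14 15 16 17 18 19 20 21 22 23 24 25 26 27 28 29 30
G :  0  0  0  0  0  0  0  1  1  1  1  1  1  1  2  2  2  2  0  0  0  0  0  0  0  1  1  1  1  1  1
P-positions are exactly the n with G(n) = 0.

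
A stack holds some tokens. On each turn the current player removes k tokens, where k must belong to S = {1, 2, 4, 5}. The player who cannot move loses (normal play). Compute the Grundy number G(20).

2

G(0) = 0
G(1) = mex{0} = 1
G(2) = mex{1,0} = 2
G(3) = mex{2,1} = 0
G(4) = mex{0,2,0} = 1
G(5) = mex{1,0,1,0} = 2
G(6) = mex{2,1,2,1} = 0
G(7) = mex{0,2,0,2} = 1
G(8) = mex{1,0,1,0} = 2
G(9) = mex{2,1,2,1} = 0
G(10) = mex{0,2,0,2} = 1
G(11) = mex{1,0,1,0} = 2
G(12) = mex{2,1,2,1} = 0
G(13) = mex{0,2,0,2} = 1
G(14) = mex{1,0,1,0} = 2
G(15) = mex{2,1,2,1} = 0
G(16) = mex{0,2,0,2} = 1
G(17) = mex{1,0,1,0} = 2
G(18) = mex{2,1,2,1} = 0
G(19) = mex{0,2,0,2} = 1
G(20) = mex{1,0,1,0} = 2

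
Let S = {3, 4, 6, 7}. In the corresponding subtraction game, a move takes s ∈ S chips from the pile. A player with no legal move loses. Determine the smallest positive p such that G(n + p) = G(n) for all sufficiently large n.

n :  0  1  2  3  4  5  6  7  8  9 10 11 12 13 14 15 16 17 18 19 20 21
G :  0  0  0  1  1  1  2  2  2  3  0  0  0  1  1  1  2  2  2  3  0  0
G(n+10) = G(n) holds for n = 0,…,6 (a full window of length max(S) = 7), so the sequence is purely periodic with period 10.

10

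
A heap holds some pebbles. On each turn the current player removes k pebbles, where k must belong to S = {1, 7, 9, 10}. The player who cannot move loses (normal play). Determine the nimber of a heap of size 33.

2

G(0) = 0
G(1) = mex{0} = 1
G(2) = mex{1} = 0
G(3) = mex{0} = 1
G(4) = mex{1} = 0
G(5) = mex{0} = 1
G(6) = mex{1} = 0
G(7) = mex{0,0} = 1
G(8) = mex{1,1} = 0
G(9) = mex{0,0,0} = 1
G(10) = mex{1,1,1,0} = 2
G(11) = mex{2,0,0,1} = 3
G(12) = mex{3,1,1,0} = 2
G(13) = mex{2,0,0,1} = 3
G(14) = mex{3,1,1,0} = 2
G(15) = mex{2,0,0,1} = 3
G(16) = mex{3,1,1,0} = 2
G(17) = mex{2,2,0,1} = 3
G(18) = mex{3,3,1,0} = 2
G(19) = mex{2,2,2,1} = 0
G(20) = mex{0,3,3,2} = 1
G(21) = mex{1,2,2,3} = 0
G(22) = mex{0,3,3,2} = 1
G(23) = mex{1,2,2,3} = 0
G(24) = mex{0,3,3,2} = 1
G(25) = mex{1,2,2,3} = 0
G(26) = mex{0,0,3,2} = 1
G(27) = mex{1,1,2,3} = 0
G(28) = mex{0,0,0,2} = 1
G(29) = mex{1,1,1,0} = 2
G(30) = mex{2,0,0,1} = 3
G(31) = mex{3,1,1,0} = 2
G(32) = mex{2,0,0,1} = 3
G(33) = mex{3,1,1,0} = 2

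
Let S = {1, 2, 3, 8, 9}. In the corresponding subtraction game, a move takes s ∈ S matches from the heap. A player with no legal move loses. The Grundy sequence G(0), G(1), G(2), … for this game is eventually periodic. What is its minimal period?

10

n :  0  1  2  3  4  5  6  7  8  9 10 11 12 13 14 15 16 17 18 19 20 21
G :  0  1  2  3  0  1  2  3  4  5  0  1  2  3  0  1  2  3  4  5  0  1
G(n+10) = G(n) holds for n = 0,…,8 (a full window of length max(S) = 9), so the sequence is purely periodic with period 10.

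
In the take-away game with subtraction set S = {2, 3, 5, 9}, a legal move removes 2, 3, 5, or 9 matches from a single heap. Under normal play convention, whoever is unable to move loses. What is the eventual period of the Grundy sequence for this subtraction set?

7

G(0) = 0
G(1) = mex{} = 0
G(2) = mex{0} = 1
G(3) = mex{0,0} = 1
G(4) = mex{1,0} = 2
G(5) = mex{1,1,0} = 2
G(6) = mex{2,1,0} = 3
G(7) = mex{2,2,1} = 0
G(8) = mex{3,2,1} = 0
G(9) = mex{0,3,2,0} = 1
G(10) = mex{0,0,2,0} = 1
G(11) = mex{1,0,3,1} = 2
G(12) = mex{1,1,0,1} = 2
G(13) = mex{2,1,0,2} = 3
G(14) = mex{2,2,1,2} = 0
G(15) = mex{3,2,1,3} = 0
G(16) = mex{0,3,2,0} = 1
G(17) = mex{0,0,2,0} = 1
G(n+7) = G(n) holds for n = 0,…,8 (a full window of length max(S) = 9), so the sequence is purely periodic with period 7.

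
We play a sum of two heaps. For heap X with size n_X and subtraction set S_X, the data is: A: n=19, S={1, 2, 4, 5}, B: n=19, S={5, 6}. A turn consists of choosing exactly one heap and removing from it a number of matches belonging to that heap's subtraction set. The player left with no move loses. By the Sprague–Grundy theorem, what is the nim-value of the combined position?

0

Heap A, S = {1, 2, 4, 5}:
n :  0  1  2  3  4  5  6  7  8  9 10 11 12 13 14 15 16 17 18 19
G :  0  1  2  0  1  2  0  1  2  0  1  2  0  1  2  0  1  2  0  1
G_A(19) = 1.
Heap B, S = {5, 6}:
n :  0  1  2  3  4  5  6  7  8  9 10 11 12 13 14 15 16 17 18 19
G :  0  0  0  0  0  1  1  1  1  1  2  0  0  0  0  0  1  1  1  1
G_B(19) = 1.
Combined Grundy value = 1 ⊕ 1 = 0.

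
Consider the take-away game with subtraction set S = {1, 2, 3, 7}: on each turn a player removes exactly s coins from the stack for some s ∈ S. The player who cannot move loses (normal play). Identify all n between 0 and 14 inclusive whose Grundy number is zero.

0, 4, 8, 12

G(0) = 0
G(1) = mex{0} = 1
G(2) = mex{1,0} = 2
G(3) = mex{2,1,0} = 3
G(4) = mex{3,2,1} = 0
G(5) = mex{0,3,2} = 1
G(6) = mex{1,0,3} = 2
G(7) = mex{2,1,0,0} = 3
G(8) = mex{3,2,1,1} = 0
G(9) = mex{0,3,2,2} = 1
G(10) = mex{1,0,3,3} = 2
G(11) = mex{2,1,0,0} = 3
G(12) = mex{3,2,1,1} = 0
G(13) = mex{0,3,2,2} = 1
G(14) = mex{1,0,3,3} = 2
P-positions are exactly the n with G(n) = 0.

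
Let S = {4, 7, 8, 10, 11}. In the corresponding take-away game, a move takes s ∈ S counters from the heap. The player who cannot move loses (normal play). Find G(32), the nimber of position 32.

n :  0  1  2  3  4  5  6  7  8  9 10 11 12 13 14 15 16 17 18 19 20 21 22 23 24 25 26 27 28 29 30 31 32
G :  0  0  0  0  1  1  1  1  2  2  2  2  3  3  3  0  0  0  0  1  1  1  1  2  2  2  2  3  3  3  0  0  0

0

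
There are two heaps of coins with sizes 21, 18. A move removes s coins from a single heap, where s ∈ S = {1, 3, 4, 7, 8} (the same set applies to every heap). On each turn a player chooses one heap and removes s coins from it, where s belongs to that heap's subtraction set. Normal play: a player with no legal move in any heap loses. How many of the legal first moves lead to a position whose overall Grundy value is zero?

2

All heaps use S = {1, 3, 4, 7, 8}:
G(0) = 0
G(1) = mex{0} = 1
G(2) = mex{1} = 0
G(3) = mex{0,0} = 1
G(4) = mex{1,1,0} = 2
G(5) = mex{2,0,1} = 3
G(6) = mex{3,1,0} = 2
G(7) = mex{2,2,1,0} = 3
G(8) = mex{3,3,2,1,0} = 4
G(9) = mex{4,2,3,0,1} = 5
G(10) = mex{5,3,2,1,0} = 4
G(11) = mex{4,4,3,2,1} = 0
G(12) = mex{0,5,4,3,2} = 1
G(13) = mex{1,4,5,2,3} = 0
G(14) = mex{0,0,4,3,2} = 1
G(15) = mex{1,1,0,4,3} = 2
G(16) = mex{2,0,1,5,4} = 3
G(17) = mex{3,1,0,4,5} = 2
G(18) = mex{2,2,1,0,4} = 3
G(19) = mex{3,3,2,1,0} = 4
G(20) = mex{4,2,3,0,1} = 5
G(21) = mex{5,3,2,1,0} = 4
Heap A: G(21) = 4.
Heap B: G(18) = 3.
Combined Grundy value = 4 ⊕ 3 = 7.
A winning move leaves total XOR = 0, i.e. changes one component's Grundy value g to g ⊕ X where X is the current total.
Heap A: need g' = 4⊕7 = 3. Options: 21−1→G=5, 21−3→G=3, 21−4→G=2, 21−7→G=1, 21−8→G=0. Hits: 1.
Heap B: need g' = 3⊕7 = 4. Options: 18−1→G=2, 18−3→G=2, 18−4→G=1, 18−7→G=0, 18−8→G=4. Hits: 1.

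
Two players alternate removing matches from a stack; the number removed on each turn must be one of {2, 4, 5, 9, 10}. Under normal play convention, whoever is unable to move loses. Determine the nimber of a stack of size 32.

n :  0  1  2  3  4  5  6  7  8  9 10 11 12 13 14 15 16 17 18 19 20 21 22 23 24 25 26 27 28 29 30 31 32
G :  0  0  1  1  2  2  3  0  0  1  1  2  2  3  0  0  1  1  2  2  3  0  0  1  1  2  2  3  0  0  1  1  2

2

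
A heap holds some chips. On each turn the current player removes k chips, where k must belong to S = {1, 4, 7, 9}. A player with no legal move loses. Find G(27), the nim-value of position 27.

1

G(0) = 0
G(1) = mex{0} = 1
G(2) = mex{1} = 0
G(3) = mex{0} = 1
G(4) = mex{1,0} = 2
G(5) = mex{2,1} = 0
G(6) = mex{0,0} = 1
G(7) = mex{1,1,0} = 2
G(8) = mex{2,2,1} = 0
G(9) = mex{0,0,0,0} = 1
G(10) = mex{1,1,1,1} = 0
G(11) = mex{0,2,2,0} = 1
G(12) = mex{1,0,0,1} = 2
G(13) = mex{2,1,1,2} = 0
G(14) = mex{0,0,2,0} = 1
G(15) = mex{1,1,0,1} = 2
G(16) = mex{2,2,1,2} = 0
G(17) = mex{0,0,0,0} = 1
G(18) = mex{1,1,1,1} = 0
G(19) = mex{0,2,2,0} = 1
G(20) = mex{1,0,0,1} = 2
G(21) = mex{2,1,1,2} = 0
G(22) = mex{0,0,2,0} = 1
G(23) = mex{1,1,0,1} = 2
G(24) = mex{2,2,1,2} = 0
G(25) = mex{0,0,0,0} = 1
G(26) = mex{1,1,1,1} = 0
G(27) = mex{0,2,2,0} = 1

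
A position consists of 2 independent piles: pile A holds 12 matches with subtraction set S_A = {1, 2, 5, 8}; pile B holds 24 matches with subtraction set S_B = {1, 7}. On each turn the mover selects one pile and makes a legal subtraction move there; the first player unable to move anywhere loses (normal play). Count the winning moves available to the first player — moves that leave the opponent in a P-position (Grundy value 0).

0

Pile A, S = {1, 2, 5, 8}:
G(0) = 0
G(1) = mex{0} = 1
G(2) = mex{1,0} = 2
G(3) = mex{2,1} = 0
G(4) = mex{0,2} = 1
G(5) = mex{1,0,0} = 2
G(6) = mex{2,1,1} = 0
G(7) = mex{0,2,2} = 1
G(8) = mex{1,0,0,0} = 2
G(9) = mex{2,1,1,1} = 0
G(10) = mex{0,2,2,2} = 1
G(11) = mex{1,0,0,0} = 2
G(12) = mex{2,1,1,1} = 0
G_A(12) = 0.
Pile B, S = {1, 7}:
n :  0  1  2  3  4  5  6  7  8  9 10 11 12 13 14 15 16 17 18 19 20 21 22 23 24
G :  0  1  0  1  0  1  0  1  0  1  0  1  0  1  0  1  0  1  0  1  0  1  0  1  0
G_B(24) = 0.
Combined Grundy value = 0 ⊕ 0 = 0.
A winning move leaves total XOR = 0, i.e. changes one component's Grundy value g to g ⊕ X where X is the current total.
Pile A: target g' = 0⊕0 = 0, but every legal move changes the Grundy value (mex property), so 0 moves.
Pile B: target g' = 0⊕0 = 0, but every legal move changes the Grundy value (mex property), so 0 moves.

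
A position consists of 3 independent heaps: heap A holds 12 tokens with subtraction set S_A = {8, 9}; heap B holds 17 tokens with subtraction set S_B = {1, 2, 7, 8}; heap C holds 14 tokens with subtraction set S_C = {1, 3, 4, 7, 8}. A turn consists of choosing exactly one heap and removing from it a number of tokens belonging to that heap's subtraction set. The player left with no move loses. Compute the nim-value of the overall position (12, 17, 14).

Heap A, S = {8, 9}:
n :  0  1  2  3  4  5  6  7  8  9 10 11 12
G :  0  0  0  0  0  0  0  0  1  1  1  1  1
G_A(12) = 1.
Heap B, S = {1, 2, 7, 8}:
G(0) = 0
G(1) = mex{0} = 1
G(2) = mex{1,0} = 2
G(3) = mex{2,1} = 0
G(4) = mex{0,2} = 1
G(5) = mex{1,0} = 2
G(6) = mex{2,1} = 0
G(7) = mex{0,2,0} = 1
G(8) = mex{1,0,1,0} = 2
G(9) = mex{2,1,2,1} = 0
G(10) = mex{0,2,0,2} = 1
G(11) = mex{1,0,1,0} = 2
G(12) = mex{2,1,2,1} = 0
G(13) = mex{0,2,0,2} = 1
G(14) = mex{1,0,1,0} = 2
G(15) = mex{2,1,2,1} = 0
G(16) = mex{0,2,0,2} = 1
G(17) = mex{1,0,1,0} = 2
G_B(17) = 2.
Heap C, S = {1, 3, 4, 7, 8}:
G(0) = 0
G(1) = mex{0} = 1
G(2) = mex{1} = 0
G(3) = mex{0,0} = 1
G(4) = mex{1,1,0} = 2
G(5) = mex{2,0,1} = 3
G(6) = mex{3,1,0} = 2
G(7) = mex{2,2,1,0} = 3
G(8) = mex{3,3,2,1,0} = 4
G(9) = mex{4,2,3,0,1} = 5
G(10) = mex{5,3,2,1,0} = 4
G(11) = mex{4,4,3,2,1} = 0
G(12) = mex{0,5,4,3,2} = 1
G(13) = mex{1,4,5,2,3} = 0
G(14) = mex{0,0,4,3,2} = 1
G_C(14) = 1.
Combined Grundy value = 1 ⊕ 2 ⊕ 1 = 2.

2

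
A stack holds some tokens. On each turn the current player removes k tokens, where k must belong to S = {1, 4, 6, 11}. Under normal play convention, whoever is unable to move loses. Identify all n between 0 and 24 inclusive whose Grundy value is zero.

0, 2, 5, 7, 10, 12, 15, 17, 20, 22

G(0) = 0
G(1) = mex{0} = 1
G(2) = mex{1} = 0
G(3) = mex{0} = 1
G(4) = mex{1,0} = 2
G(5) = mex{2,1} = 0
G(6) = mex{0,0,0} = 1
G(7) = mex{1,1,1} = 0
G(8) = mex{0,2,0} = 1
G(9) = mex{1,0,1} = 2
G(10) = mex{2,1,2} = 0
G(11) = mex{0,0,0,0} = 1
G(12) = mex{1,1,1,1} = 0
G(13) = mex{0,2,0,0} = 1
G(14) = mex{1,0,1,1} = 2
G(15) = mex{2,1,2,2} = 0
G(16) = mex{0,0,0,0} = 1
G(17) = mex{1,1,1,1} = 0
G(18) = mex{0,2,0,0} = 1
G(19) = mex{1,0,1,1} = 2
G(20) = mex{2,1,2,2} = 0
G(21) = mex{0,0,0,0} = 1
G(22) = mex{1,1,1,1} = 0
G(23) = mex{0,2,0,0} = 1
G(24) = mex{1,0,1,1} = 2
P-positions are exactly the n with G(n) = 0.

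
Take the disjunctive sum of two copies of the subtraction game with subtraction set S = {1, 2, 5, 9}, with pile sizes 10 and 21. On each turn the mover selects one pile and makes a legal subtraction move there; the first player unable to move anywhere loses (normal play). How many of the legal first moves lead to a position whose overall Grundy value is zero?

All piles use S = {1, 2, 5, 9}:
n :  0  1  2  3  4  5  6  7  8  9 10 11 12 13 14 15 16 17 18 19 20 21
G :  0  1  2  0  1  2  0  1  2  3  0  1  2  0  1  2  0  1  2  3  0  1
Pile A: G(10) = 0.
Pile B: G(21) = 1.
Combined Grundy value = 0 ⊕ 1 = 1.
A winning move leaves total XOR = 0, i.e. changes one component's Grundy value g to g ⊕ X where X is the current total.
Pile A: need g' = 0⊕1 = 1. Options: 10−1→G=3, 10−2→G=2, 10−5→G=2, 10−9→G=1. Hits: 1.
Pile B: need g' = 1⊕1 = 0. Options: 21−1→G=0, 21−2→G=3, 21−5→G=0, 21−9→G=2. Hits: 2.

3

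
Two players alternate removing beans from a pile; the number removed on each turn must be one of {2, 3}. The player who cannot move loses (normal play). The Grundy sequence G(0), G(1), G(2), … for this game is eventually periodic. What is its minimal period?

5

n :  0  1  2  3  4  5  6  7  8  9 10 11 12 13 14
G :  0  0  1  1  2  0  0  1  1  2  0  0  1  1  2
G(n+5) = G(n) holds for n = 0,…,2 (a full window of length max(S) = 3), so the sequence is purely periodic with period 5.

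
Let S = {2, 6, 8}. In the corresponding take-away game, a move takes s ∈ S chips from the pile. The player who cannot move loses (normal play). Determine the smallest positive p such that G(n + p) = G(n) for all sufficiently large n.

G(0) = 0
G(1) = mex{} = 0
G(2) = mex{0} = 1
G(3) = mex{0} = 1
G(4) = mex{1} = 0
G(5) = mex{1} = 0
G(6) = mex{0,0} = 1
G(7) = mex{0,0} = 1
G(8) = mex{1,1,0} = 2
G(9) = mex{1,1,0} = 2
G(10) = mex{2,0,1} = 3
G(11) = mex{2,0,1} = 3
G(12) = mex{3,1,0} = 2
G(13) = mex{3,1,0} = 2
G(14) = mex{2,2,1} = 0
G(15) = mex{2,2,1} = 0
G(16) = mex{0,3,2} = 1
G(17) = mex{0,3,2} = 1
G(18) = mex{1,2,3} = 0
G(19) = mex{1,2,3} = 0
G(20) = mex{0,0,2} = 1
G(21) = mex{0,0,2} = 1
G(22) = mex{1,1,0} = 2
G(23) = mex{1,1,0} = 2
G(24) = mex{2,0,1} = 3
G(25) = mex{2,0,1} = 3
G(26) = mex{3,1,0} = 2
G(27) = mex{3,1,0} = 2
G(28) = mex{2,2,1} = 0
G(29) = mex{2,2,1} = 0
G(n+14) = G(n) holds for n = 0,…,7 (a full window of length max(S) = 8), so the sequence is purely periodic with period 14.

14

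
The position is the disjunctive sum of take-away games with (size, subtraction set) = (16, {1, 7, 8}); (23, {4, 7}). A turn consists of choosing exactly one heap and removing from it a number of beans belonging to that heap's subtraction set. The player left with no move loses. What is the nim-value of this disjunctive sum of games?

Heap A, S = {1, 7, 8}:
G(0) = 0
G(1) = mex{0} = 1
G(2) = mex{1} = 0
G(3) = mex{0} = 1
G(4) = mex{1} = 0
G(5) = mex{0} = 1
G(6) = mex{1} = 0
G(7) = mex{0,0} = 1
G(8) = mex{1,1,0} = 2
G(9) = mex{2,0,1} = 3
G(10) = mex{3,1,0} = 2
G(11) = mex{2,0,1} = 3
G(12) = mex{3,1,0} = 2
G(13) = mex{2,0,1} = 3
G(14) = mex{3,1,0} = 2
G(15) = mex{2,2,1} = 0
G(16) = mex{0,3,2} = 1
G_A(16) = 1.
Heap B, S = {4, 7}:
n :  0  1  2  3  4  5  6  7  8  9 10 11 12 13 14 15 16 17 18 19 20 21 22 23
G :  0  0  0  0  1  1  1  1  2  2  2  0  0  0  0  1  1  1  1  2  2  2  0  0
G_B(23) = 0.
Combined Grundy value = 1 ⊕ 0 = 1.

1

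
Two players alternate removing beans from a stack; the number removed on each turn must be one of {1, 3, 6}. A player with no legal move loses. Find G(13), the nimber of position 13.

0

G(0) = 0
G(1) = mex{0} = 1
G(2) = mex{1} = 0
G(3) = mex{0,0} = 1
G(4) = mex{1,1} = 0
G(5) = mex{0,0} = 1
G(6) = mex{1,1,0} = 2
G(7) = mex{2,0,1} = 3
G(8) = mex{3,1,0} = 2
G(9) = mex{2,2,1} = 0
G(10) = mex{0,3,0} = 1
G(11) = mex{1,2,1} = 0
G(12) = mex{0,0,2} = 1
G(13) = mex{1,1,3} = 0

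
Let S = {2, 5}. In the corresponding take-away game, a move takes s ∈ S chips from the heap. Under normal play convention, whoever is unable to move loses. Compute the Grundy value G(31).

G(0) = 0
G(1) = mex{} = 0
G(2) = mex{0} = 1
G(3) = mex{0} = 1
G(4) = mex{1} = 0
G(5) = mex{1,0} = 2
G(6) = mex{0,0} = 1
G(7) = mex{2,1} = 0
G(8) = mex{1,1} = 0
G(9) = mex{0,0} = 1
G(10) = mex{0,2} = 1
G(11) = mex{1,1} = 0
G(12) = mex{1,0} = 2
G(13) = mex{0,0} = 1
G(14) = mex{2,1} = 0
G(15) = mex{1,1} = 0
G(16) = mex{0,0} = 1
G(17) = mex{0,2} = 1
G(18) = mex{1,1} = 0
G(19) = mex{1,0} = 2
G(20) = mex{0,0} = 1
G(21) = mex{2,1} = 0
G(22) = mex{1,1} = 0
G(23) = mex{0,0} = 1
G(24) = mex{0,2} = 1
G(25) = mex{1,1} = 0
G(26) = mex{1,0} = 2
G(27) = mex{0,0} = 1
G(28) = mex{2,1} = 0
G(29) = mex{1,1} = 0
G(30) = mex{0,0} = 1
G(31) = mex{0,2} = 1

1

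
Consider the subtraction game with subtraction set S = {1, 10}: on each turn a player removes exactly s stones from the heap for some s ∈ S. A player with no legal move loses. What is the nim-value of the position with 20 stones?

1

G(0) = 0
G(1) = mex{0} = 1
G(2) = mex{1} = 0
G(3) = mex{0} = 1
G(4) = mex{1} = 0
G(5) = mex{0} = 1
G(6) = mex{1} = 0
G(7) = mex{0} = 1
G(8) = mex{1} = 0
G(9) = mex{0} = 1
G(10) = mex{1,0} = 2
G(11) = mex{2,1} = 0
G(12) = mex{0,0} = 1
G(13) = mex{1,1} = 0
G(14) = mex{0,0} = 1
G(15) = mex{1,1} = 0
G(16) = mex{0,0} = 1
G(17) = mex{1,1} = 0
G(18) = mex{0,0} = 1
G(19) = mex{1,1} = 0
G(20) = mex{0,2} = 1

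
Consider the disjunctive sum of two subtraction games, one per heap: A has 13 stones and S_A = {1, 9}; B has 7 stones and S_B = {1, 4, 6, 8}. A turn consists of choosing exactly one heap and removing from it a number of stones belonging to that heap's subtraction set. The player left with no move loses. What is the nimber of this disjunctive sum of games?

Heap A, S = {1, 9}:
G(0) = 0
G(1) = mex{0} = 1
G(2) = mex{1} = 0
G(3) = mex{0} = 1
G(4) = mex{1} = 0
G(5) = mex{0} = 1
G(6) = mex{1} = 0
G(7) = mex{0} = 1
G(8) = mex{1} = 0
G(9) = mex{0,0} = 1
G(10) = mex{1,1} = 0
G(11) = mex{0,0} = 1
G(12) = mex{1,1} = 0
G(13) = mex{0,0} = 1
G_A(13) = 1.
Heap B, S = {1, 4, 6, 8}:
G(0) = 0
G(1) = mex{0} = 1
G(2) = mex{1} = 0
G(3) = mex{0} = 1
G(4) = mex{1,0} = 2
G(5) = mex{2,1} = 0
G(6) = mex{0,0,0} = 1
G(7) = mex{1,1,1} = 0
G_B(7) = 0.
Combined Grundy value = 1 ⊕ 0 = 1.

1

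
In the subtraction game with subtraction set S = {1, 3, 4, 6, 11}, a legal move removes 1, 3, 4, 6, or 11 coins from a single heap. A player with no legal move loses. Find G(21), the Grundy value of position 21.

n :  0  1  2  3  4  5  6  7  8  9 10 11 12 13 14 15 16 17 18 19 20 21
G :  0  1  0  1  2  3  2  0  1  0  1  2  3  2  0  1  0  1  2  3  2  0

0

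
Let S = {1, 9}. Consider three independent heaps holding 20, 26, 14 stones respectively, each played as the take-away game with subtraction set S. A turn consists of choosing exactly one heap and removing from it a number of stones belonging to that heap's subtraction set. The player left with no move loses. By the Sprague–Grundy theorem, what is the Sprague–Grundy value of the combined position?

0

All heaps use S = {1, 9}:
n :  0  1  2  3  4  5  6  7  8  9 10 11 12 13 14 15 16 17 18 19 20 21 22 23 24 25 26
G :  0  1  0  1  0  1  0  1  0  1  0  1  0  1  0  1  0  1  0  1  0  1  0  1  0  1  0
Heap A: G(20) = 0.
Heap B: G(26) = 0.
Heap C: G(14) = 0.
Combined Grundy value = 0 ⊕ 0 ⊕ 0 = 0.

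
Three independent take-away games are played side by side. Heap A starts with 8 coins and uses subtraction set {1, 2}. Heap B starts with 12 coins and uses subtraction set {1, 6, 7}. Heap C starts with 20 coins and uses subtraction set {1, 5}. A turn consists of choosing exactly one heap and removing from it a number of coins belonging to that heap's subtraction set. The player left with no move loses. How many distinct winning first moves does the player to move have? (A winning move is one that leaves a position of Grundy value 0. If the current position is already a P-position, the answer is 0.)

Heap A, S = {1, 2}:
n : 0 1 2 3 4 5 6 7 8
G : 0 1 2 0 1 2 0 1 2
G_A(8) = 2.
Heap B, S = {1, 6, 7}:
G(0) = 0
G(1) = mex{0} = 1
G(2) = mex{1} = 0
G(3) = mex{0} = 1
G(4) = mex{1} = 0
G(5) = mex{0} = 1
G(6) = mex{1,0} = 2
G(7) = mex{2,1,0} = 3
G(8) = mex{3,0,1} = 2
G(9) = mex{2,1,0} = 3
G(10) = mex{3,0,1} = 2
G(11) = mex{2,1,0} = 3
G(12) = mex{3,2,1} = 0
G_B(12) = 0.
Heap C, S = {1, 5}:
n :  0  1  2  3  4  5  6  7  8  9 10 11 12 13 14 15 16 17 18 19 20
G :  0  1  0  1  0  1  0  1  0  1  0  1  0  1  0  1  0  1  0  1  0
G_C(20) = 0.
Combined Grundy value = 2 ⊕ 0 ⊕ 0 = 2.
A winning move leaves total XOR = 0, i.e. changes one component's Grundy value g to g ⊕ X where X is the current total.
Heap A: need g' = 2⊕2 = 0. Options: 8−1→G=1, 8−2→G=0. Hits: 1.
Heap B: need g' = 0⊕2 = 2. Options: 12−1→G=3, 12−6→G=2, 12−7→G=1. Hits: 1.
Heap C: need g' = 0⊕2 = 2. Options: 20−1→G=1, 20−5→G=1. Hits: 0.

2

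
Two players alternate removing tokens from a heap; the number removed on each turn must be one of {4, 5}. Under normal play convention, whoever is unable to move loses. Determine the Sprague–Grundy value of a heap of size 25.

1

G(0) = 0
G(1) = mex{} = 0
G(2) = mex{} = 0
G(3) = mex{} = 0
G(4) = mex{0} = 1
G(5) = mex{0,0} = 1
G(6) = mex{0,0} = 1
G(7) = mex{0,0} = 1
G(8) = mex{1,0} = 2
G(9) = mex{1,1} = 0
G(10) = mex{1,1} = 0
G(11) = mex{1,1} = 0
G(12) = mex{2,1} = 0
G(13) = mex{0,2} = 1
G(14) = mex{0,0} = 1
G(15) = mex{0,0} = 1
G(16) = mex{0,0} = 1
G(17) = mex{1,0} = 2
G(18) = mex{1,1} = 0
G(19) = mex{1,1} = 0
G(20) = mex{1,1} = 0
G(21) = mex{2,1} = 0
G(22) = mex{0,2} = 1
G(23) = mex{0,0} = 1
G(24) = mex{0,0} = 1
G(25) = mex{0,0} = 1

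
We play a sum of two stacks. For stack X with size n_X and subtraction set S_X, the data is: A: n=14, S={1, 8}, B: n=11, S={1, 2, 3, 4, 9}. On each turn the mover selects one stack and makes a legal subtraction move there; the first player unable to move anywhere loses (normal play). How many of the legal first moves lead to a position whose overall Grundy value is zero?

Stack A, S = {1, 8}:
G(0) = 0
G(1) = mex{0} = 1
G(2) = mex{1} = 0
G(3) = mex{0} = 1
G(4) = mex{1} = 0
G(5) = mex{0} = 1
G(6) = mex{1} = 0
G(7) = mex{0} = 1
G(8) = mex{1,0} = 2
G(9) = mex{2,1} = 0
G(10) = mex{0,0} = 1
G(11) = mex{1,1} = 0
G(12) = mex{0,0} = 1
G(13) = mex{1,1} = 0
G(14) = mex{0,0} = 1
G_A(14) = 1.
Stack B, S = {1, 2, 3, 4, 9}:
G(0) = 0
G(1) = mex{0} = 1
G(2) = mex{1,0} = 2
G(3) = mex{2,1,0} = 3
G(4) = mex{3,2,1,0} = 4
G(5) = mex{4,3,2,1} = 0
G(6) = mex{0,4,3,2} = 1
G(7) = mex{1,0,4,3} = 2
G(8) = mex{2,1,0,4} = 3
G(9) = mex{3,2,1,0,0} = 4
G(10) = mex{4,3,2,1,1} = 0
G(11) = mex{0,4,3,2,2} = 1
G_B(11) = 1.
Combined Grundy value = 1 ⊕ 1 = 0.
A winning move leaves total XOR = 0, i.e. changes one component's Grundy value g to g ⊕ X where X is the current total.
Stack A: target g' = 1⊕0 = 1, but every legal move changes the Grundy value (mex property), so 0 moves.
Stack B: target g' = 1⊕0 = 1, but every legal move changes the Grundy value (mex property), so 0 moves.

0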